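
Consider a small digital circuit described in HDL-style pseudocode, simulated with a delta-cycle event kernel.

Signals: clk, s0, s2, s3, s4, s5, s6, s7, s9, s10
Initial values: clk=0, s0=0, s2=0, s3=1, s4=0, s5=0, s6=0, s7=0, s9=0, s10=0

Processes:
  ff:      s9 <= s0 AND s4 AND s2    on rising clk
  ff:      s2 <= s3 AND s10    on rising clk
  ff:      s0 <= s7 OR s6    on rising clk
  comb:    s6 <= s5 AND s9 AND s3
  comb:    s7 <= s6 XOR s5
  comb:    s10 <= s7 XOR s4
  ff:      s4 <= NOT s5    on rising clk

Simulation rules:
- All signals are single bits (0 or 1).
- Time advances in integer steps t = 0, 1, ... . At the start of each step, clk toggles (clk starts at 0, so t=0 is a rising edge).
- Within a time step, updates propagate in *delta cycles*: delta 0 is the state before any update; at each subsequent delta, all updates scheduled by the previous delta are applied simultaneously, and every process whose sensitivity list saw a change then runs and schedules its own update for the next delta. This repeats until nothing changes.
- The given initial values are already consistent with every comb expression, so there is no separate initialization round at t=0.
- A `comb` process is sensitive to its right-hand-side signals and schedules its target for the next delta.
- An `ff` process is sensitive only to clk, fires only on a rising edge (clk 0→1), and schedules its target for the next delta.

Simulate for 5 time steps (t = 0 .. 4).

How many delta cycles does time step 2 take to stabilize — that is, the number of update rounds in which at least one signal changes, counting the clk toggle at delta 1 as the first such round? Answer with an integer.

2

[bits: s0,s9,s3,s4,s7,s10,clk,s5,s6,s2]
t=0: Δ0=0010000000 Δ1=0010001000 Δ2=0011001000 Δ3=0011011000 | 3Δ
t=1: Δ0=0011011000 Δ1=0011010000 | 1Δ
t=2: Δ0=0011010000 Δ1=0011011000 Δ2=0011011001 | 2Δ
t=3: Δ0=0011011001 Δ1=0011010001 | 1Δ
t=4: Δ0=0011010001 Δ1=0011011001 | 1Δ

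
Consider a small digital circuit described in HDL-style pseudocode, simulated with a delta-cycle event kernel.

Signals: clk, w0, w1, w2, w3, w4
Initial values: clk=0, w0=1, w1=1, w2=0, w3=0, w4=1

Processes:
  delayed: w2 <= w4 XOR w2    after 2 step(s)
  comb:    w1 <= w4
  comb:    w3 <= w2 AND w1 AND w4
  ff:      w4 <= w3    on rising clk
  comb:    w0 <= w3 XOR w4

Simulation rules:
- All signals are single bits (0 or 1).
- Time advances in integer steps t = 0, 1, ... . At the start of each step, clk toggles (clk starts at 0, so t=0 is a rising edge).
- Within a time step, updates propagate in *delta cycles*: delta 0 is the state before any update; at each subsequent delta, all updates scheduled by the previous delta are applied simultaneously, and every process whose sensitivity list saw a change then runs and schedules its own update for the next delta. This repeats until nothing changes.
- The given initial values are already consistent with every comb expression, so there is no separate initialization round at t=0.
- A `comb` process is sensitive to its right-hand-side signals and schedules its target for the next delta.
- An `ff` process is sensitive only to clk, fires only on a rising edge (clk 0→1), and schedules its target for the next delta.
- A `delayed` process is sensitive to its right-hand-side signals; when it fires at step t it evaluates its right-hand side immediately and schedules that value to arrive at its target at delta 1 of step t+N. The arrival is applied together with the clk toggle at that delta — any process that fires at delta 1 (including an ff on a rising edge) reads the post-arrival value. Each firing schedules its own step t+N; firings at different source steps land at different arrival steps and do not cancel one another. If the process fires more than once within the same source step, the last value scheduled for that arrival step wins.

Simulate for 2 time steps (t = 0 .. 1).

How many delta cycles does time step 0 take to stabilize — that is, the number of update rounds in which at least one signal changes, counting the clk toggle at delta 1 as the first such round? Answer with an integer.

3

t0.Δ0 w3=0 w1=1 w0=1 w2=0 w4=1 clk=0
t0.Δ1 w3=0 w1=1 w0=1 w2=0 w4=1 clk=1
t0.Δ2 w3=0 w1=1 w0=1 w2=0 w4=0 clk=1
t0.Δ3 w3=0 w1=0 w0=0 w2=0 w4=0 clk=1
t1.Δ0 w3=0 w1=0 w0=0 w2=0 w4=0 clk=1
t1.Δ1 w3=0 w1=0 w0=0 w2=0 w4=0 clk=0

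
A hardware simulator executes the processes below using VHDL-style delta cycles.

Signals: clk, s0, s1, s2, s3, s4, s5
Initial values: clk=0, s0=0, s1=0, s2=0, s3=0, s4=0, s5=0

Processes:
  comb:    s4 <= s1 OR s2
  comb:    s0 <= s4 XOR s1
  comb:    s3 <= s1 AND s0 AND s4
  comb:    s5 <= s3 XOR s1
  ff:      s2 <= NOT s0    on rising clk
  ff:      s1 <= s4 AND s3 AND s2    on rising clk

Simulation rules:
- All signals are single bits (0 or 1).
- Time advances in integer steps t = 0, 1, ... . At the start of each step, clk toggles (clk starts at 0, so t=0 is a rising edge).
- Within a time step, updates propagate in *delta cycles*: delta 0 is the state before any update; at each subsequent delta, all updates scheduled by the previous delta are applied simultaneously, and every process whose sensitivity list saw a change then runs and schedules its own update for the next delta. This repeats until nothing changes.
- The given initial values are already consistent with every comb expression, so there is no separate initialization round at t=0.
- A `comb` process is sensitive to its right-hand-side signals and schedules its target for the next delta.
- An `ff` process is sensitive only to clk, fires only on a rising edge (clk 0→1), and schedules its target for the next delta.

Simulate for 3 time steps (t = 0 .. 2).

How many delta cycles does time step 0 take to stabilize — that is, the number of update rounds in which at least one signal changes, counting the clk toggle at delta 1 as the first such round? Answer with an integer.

[bits: s4,s2,s0,s5,s3,clk,s1]
t=0: Δ0=0000000 Δ1=0000010 Δ2=0100010 Δ3=1100010 Δ4=1110010 | 4Δ
t=1: Δ0=1110010 Δ1=1110000 | 1Δ
t=2: Δ0=1110000 Δ1=1110010 Δ2=1010010 Δ3=0010010 Δ4=0000010 | 4Δ

4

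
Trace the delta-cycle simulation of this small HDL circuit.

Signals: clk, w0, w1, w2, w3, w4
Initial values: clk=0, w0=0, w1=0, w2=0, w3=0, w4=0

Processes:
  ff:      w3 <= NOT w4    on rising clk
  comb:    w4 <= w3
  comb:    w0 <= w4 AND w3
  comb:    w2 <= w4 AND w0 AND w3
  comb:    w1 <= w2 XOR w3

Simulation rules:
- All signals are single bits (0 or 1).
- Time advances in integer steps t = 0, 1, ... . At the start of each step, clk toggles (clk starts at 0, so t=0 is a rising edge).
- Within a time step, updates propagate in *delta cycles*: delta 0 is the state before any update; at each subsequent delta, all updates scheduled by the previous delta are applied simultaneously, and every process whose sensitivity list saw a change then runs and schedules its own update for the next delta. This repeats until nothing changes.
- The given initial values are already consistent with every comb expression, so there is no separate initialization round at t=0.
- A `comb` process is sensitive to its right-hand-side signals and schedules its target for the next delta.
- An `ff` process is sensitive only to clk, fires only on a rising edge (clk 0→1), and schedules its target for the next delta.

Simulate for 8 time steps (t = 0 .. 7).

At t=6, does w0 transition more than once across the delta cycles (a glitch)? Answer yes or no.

no

t0.Δ0 clk=0 w2=0 w4=0 w1=0 w3=0 w0=0
t0.Δ1 clk=1 w2=0 w4=0 w1=0 w3=0 w0=0
t0.Δ2 clk=1 w2=0 w4=0 w1=0 w3=1 w0=0
t0.Δ3 clk=1 w2=0 w4=1 w1=1 w3=1 w0=0
t0.Δ4 clk=1 w2=0 w4=1 w1=1 w3=1 w0=1
t0.Δ5 clk=1 w2=1 w4=1 w1=1 w3=1 w0=1
t0.Δ6 clk=1 w2=1 w4=1 w1=0 w3=1 w0=1
t1.Δ0 clk=1 w2=1 w4=1 w1=0 w3=1 w0=1
t1.Δ1 clk=0 w2=1 w4=1 w1=0 w3=1 w0=1
t2.Δ0 clk=0 w2=1 w4=1 w1=0 w3=1 w0=1
t2.Δ1 clk=1 w2=1 w4=1 w1=0 w3=1 w0=1
t2.Δ2 clk=1 w2=1 w4=1 w1=0 w3=0 w0=1
t2.Δ3 clk=1 w2=0 w4=0 w1=1 w3=0 w0=0
t2.Δ4 clk=1 w2=0 w4=0 w1=0 w3=0 w0=0
t3.Δ0 clk=1 w2=0 w4=0 w1=0 w3=0 w0=0
t3.Δ1 clk=0 w2=0 w4=0 w1=0 w3=0 w0=0
t4.Δ0 clk=0 w2=0 w4=0 w1=0 w3=0 w0=0
t4.Δ1 clk=1 w2=0 w4=0 w1=0 w3=0 w0=0
t4.Δ2 clk=1 w2=0 w4=0 w1=0 w3=1 w0=0
t4.Δ3 clk=1 w2=0 w4=1 w1=1 w3=1 w0=0
t4.Δ4 clk=1 w2=0 w4=1 w1=1 w3=1 w0=1
t4.Δ5 clk=1 w2=1 w4=1 w1=1 w3=1 w0=1
t4.Δ6 clk=1 w2=1 w4=1 w1=0 w3=1 w0=1
t5.Δ0 clk=1 w2=1 w4=1 w1=0 w3=1 w0=1
t5.Δ1 clk=0 w2=1 w4=1 w1=0 w3=1 w0=1
t6.Δ0 clk=0 w2=1 w4=1 w1=0 w3=1 w0=1
t6.Δ1 clk=1 w2=1 w4=1 w1=0 w3=1 w0=1
t6.Δ2 clk=1 w2=1 w4=1 w1=0 w3=0 w0=1
t6.Δ3 clk=1 w2=0 w4=0 w1=1 w3=0 w0=0
t6.Δ4 clk=1 w2=0 w4=0 w1=0 w3=0 w0=0
t7.Δ0 clk=1 w2=0 w4=0 w1=0 w3=0 w0=0
t7.Δ1 clk=0 w2=0 w4=0 w1=0 w3=0 w0=0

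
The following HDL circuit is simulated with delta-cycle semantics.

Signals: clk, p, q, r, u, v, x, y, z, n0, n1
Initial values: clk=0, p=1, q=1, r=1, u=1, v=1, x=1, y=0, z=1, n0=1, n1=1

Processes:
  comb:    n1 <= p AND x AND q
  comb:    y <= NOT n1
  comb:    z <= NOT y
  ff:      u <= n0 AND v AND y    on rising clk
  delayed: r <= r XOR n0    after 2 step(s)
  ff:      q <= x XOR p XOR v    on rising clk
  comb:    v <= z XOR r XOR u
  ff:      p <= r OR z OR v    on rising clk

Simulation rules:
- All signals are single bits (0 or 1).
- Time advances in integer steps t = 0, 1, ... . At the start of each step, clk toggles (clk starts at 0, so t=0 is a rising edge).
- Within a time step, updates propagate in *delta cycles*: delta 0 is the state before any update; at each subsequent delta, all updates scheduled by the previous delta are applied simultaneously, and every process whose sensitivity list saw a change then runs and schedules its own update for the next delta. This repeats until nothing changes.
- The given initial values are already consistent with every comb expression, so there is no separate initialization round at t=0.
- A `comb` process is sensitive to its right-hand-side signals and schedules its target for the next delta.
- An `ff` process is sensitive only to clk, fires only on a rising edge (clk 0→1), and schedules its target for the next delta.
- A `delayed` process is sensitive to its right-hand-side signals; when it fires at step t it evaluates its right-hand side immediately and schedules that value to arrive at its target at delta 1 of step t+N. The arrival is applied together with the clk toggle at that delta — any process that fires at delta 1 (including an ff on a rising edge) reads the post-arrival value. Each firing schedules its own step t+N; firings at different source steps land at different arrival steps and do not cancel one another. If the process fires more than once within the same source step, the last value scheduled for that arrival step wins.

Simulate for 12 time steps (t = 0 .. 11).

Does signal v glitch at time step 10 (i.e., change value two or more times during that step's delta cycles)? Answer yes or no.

yes

t=0 Δ0: z=1 n0=1 clk=0 r=1 q=1 p=1 v=1 n1=1 x=1 u=1 y=0
  Δ1: clk:0→1
  Δ2: u:1→0
  Δ3: v:1→0
  (3Δ to stable)
t=1 Δ0: z=1 n0=1 clk=1 r=1 q=1 p=1 v=0 n1=1 x=1 u=0 y=0
  Δ1: clk:1→0
  (1Δ to stable)
t=2 Δ0: z=1 n0=1 clk=0 r=1 q=1 p=1 v=0 n1=1 x=1 u=0 y=0
  Δ1: clk:0→1
  Δ2: q:1→0
  Δ3: n1:1→0
  Δ4: y:0→1
  Δ5: z:1→0
  Δ6: v:0→1
  (6Δ to stable)
t=3 Δ0: z=0 n0=1 clk=1 r=1 q=0 p=1 v=1 n1=0 x=1 u=0 y=1
  Δ1: clk:1→0
  (1Δ to stable)
t=4 Δ0: z=0 n0=1 clk=0 r=1 q=0 p=1 v=1 n1=0 x=1 u=0 y=1
  Δ1: clk:0→1
  Δ2: q:0→1, u:0→1
  Δ3: v:1→0, n1:0→1
  Δ4: y:1→0
  Δ5: z:0→1
  Δ6: v:0→1
  (6Δ to stable)
t=5 Δ0: z=1 n0=1 clk=1 r=1 q=1 p=1 v=1 n1=1 x=1 u=1 y=0
  Δ1: clk:1→0
  (1Δ to stable)
t=6 Δ0: z=1 n0=1 clk=0 r=1 q=1 p=1 v=1 n1=1 x=1 u=1 y=0
  Δ1: clk:0→1
  Δ2: u:1→0
  Δ3: v:1→0
  (3Δ to stable)
t=7 Δ0: z=1 n0=1 clk=1 r=1 q=1 p=1 v=0 n1=1 x=1 u=0 y=0
  Δ1: clk:1→0
  (1Δ to stable)
t=8 Δ0: z=1 n0=1 clk=0 r=1 q=1 p=1 v=0 n1=1 x=1 u=0 y=0
  Δ1: clk:0→1
  Δ2: q:1→0
  Δ3: n1:1→0
  Δ4: y:0→1
  Δ5: z:1→0
  Δ6: v:0→1
  (6Δ to stable)
t=9 Δ0: z=0 n0=1 clk=1 r=1 q=0 p=1 v=1 n1=0 x=1 u=0 y=1
  Δ1: clk:1→0
  (1Δ to stable)
t=10 Δ0: z=0 n0=1 clk=0 r=1 q=0 p=1 v=1 n1=0 x=1 u=0 y=1
  Δ1: clk:0→1
  Δ2: q:0→1, u:0→1
  Δ3: v:1→0, n1:0→1
  Δ4: y:1→0
  Δ5: z:0→1
  Δ6: v:0→1
  (6Δ to stable)
t=11 Δ0: z=1 n0=1 clk=1 r=1 q=1 p=1 v=1 n1=1 x=1 u=1 y=0
  Δ1: clk:1→0
  (1Δ to stable)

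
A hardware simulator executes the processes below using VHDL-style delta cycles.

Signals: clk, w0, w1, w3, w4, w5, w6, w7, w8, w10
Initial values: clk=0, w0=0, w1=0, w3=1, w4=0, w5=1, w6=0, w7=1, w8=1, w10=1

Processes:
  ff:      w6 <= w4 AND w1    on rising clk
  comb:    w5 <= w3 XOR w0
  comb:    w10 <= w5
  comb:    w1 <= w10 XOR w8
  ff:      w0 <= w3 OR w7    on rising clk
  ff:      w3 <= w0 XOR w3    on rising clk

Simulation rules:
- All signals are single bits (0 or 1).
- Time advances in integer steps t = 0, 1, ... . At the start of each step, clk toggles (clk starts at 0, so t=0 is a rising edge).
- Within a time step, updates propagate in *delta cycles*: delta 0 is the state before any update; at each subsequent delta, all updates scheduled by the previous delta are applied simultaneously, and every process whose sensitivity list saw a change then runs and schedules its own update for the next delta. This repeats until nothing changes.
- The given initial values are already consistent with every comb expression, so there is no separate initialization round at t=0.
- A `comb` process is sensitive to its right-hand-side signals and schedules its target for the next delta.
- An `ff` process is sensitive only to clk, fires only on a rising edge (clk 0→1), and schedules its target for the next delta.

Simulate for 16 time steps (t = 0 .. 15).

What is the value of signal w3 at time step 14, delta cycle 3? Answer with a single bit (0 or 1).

t0.Δ0 w7=1 w0=0 w8=1 w4=0 w10=1 w5=1 clk=0 w6=0 w3=1 w1=0
t0.Δ1 w7=1 w0=0 w8=1 w4=0 w10=1 w5=1 clk=1 w6=0 w3=1 w1=0
t0.Δ2 w7=1 w0=1 w8=1 w4=0 w10=1 w5=1 clk=1 w6=0 w3=1 w1=0
t0.Δ3 w7=1 w0=1 w8=1 w4=0 w10=1 w5=0 clk=1 w6=0 w3=1 w1=0
t0.Δ4 w7=1 w0=1 w8=1 w4=0 w10=0 w5=0 clk=1 w6=0 w3=1 w1=0
t0.Δ5 w7=1 w0=1 w8=1 w4=0 w10=0 w5=0 clk=1 w6=0 w3=1 w1=1
t1.Δ0 w7=1 w0=1 w8=1 w4=0 w10=0 w5=0 clk=1 w6=0 w3=1 w1=1
t1.Δ1 w7=1 w0=1 w8=1 w4=0 w10=0 w5=0 clk=0 w6=0 w3=1 w1=1
t2.Δ0 w7=1 w0=1 w8=1 w4=0 w10=0 w5=0 clk=0 w6=0 w3=1 w1=1
t2.Δ1 w7=1 w0=1 w8=1 w4=0 w10=0 w5=0 clk=1 w6=0 w3=1 w1=1
t2.Δ2 w7=1 w0=1 w8=1 w4=0 w10=0 w5=0 clk=1 w6=0 w3=0 w1=1
t2.Δ3 w7=1 w0=1 w8=1 w4=0 w10=0 w5=1 clk=1 w6=0 w3=0 w1=1
t2.Δ4 w7=1 w0=1 w8=1 w4=0 w10=1 w5=1 clk=1 w6=0 w3=0 w1=1
t2.Δ5 w7=1 w0=1 w8=1 w4=0 w10=1 w5=1 clk=1 w6=0 w3=0 w1=0
t3.Δ0 w7=1 w0=1 w8=1 w4=0 w10=1 w5=1 clk=1 w6=0 w3=0 w1=0
t3.Δ1 w7=1 w0=1 w8=1 w4=0 w10=1 w5=1 clk=0 w6=0 w3=0 w1=0
t4.Δ0 w7=1 w0=1 w8=1 w4=0 w10=1 w5=1 clk=0 w6=0 w3=0 w1=0
t4.Δ1 w7=1 w0=1 w8=1 w4=0 w10=1 w5=1 clk=1 w6=0 w3=0 w1=0
t4.Δ2 w7=1 w0=1 w8=1 w4=0 w10=1 w5=1 clk=1 w6=0 w3=1 w1=0
t4.Δ3 w7=1 w0=1 w8=1 w4=0 w10=1 w5=0 clk=1 w6=0 w3=1 w1=0
t4.Δ4 w7=1 w0=1 w8=1 w4=0 w10=0 w5=0 clk=1 w6=0 w3=1 w1=0
t4.Δ5 w7=1 w0=1 w8=1 w4=0 w10=0 w5=0 clk=1 w6=0 w3=1 w1=1
t5.Δ0 w7=1 w0=1 w8=1 w4=0 w10=0 w5=0 clk=1 w6=0 w3=1 w1=1
t5.Δ1 w7=1 w0=1 w8=1 w4=0 w10=0 w5=0 clk=0 w6=0 w3=1 w1=1
t6.Δ0 w7=1 w0=1 w8=1 w4=0 w10=0 w5=0 clk=0 w6=0 w3=1 w1=1
t6.Δ1 w7=1 w0=1 w8=1 w4=0 w10=0 w5=0 clk=1 w6=0 w3=1 w1=1
t6.Δ2 w7=1 w0=1 w8=1 w4=0 w10=0 w5=0 clk=1 w6=0 w3=0 w1=1
t6.Δ3 w7=1 w0=1 w8=1 w4=0 w10=0 w5=1 clk=1 w6=0 w3=0 w1=1
t6.Δ4 w7=1 w0=1 w8=1 w4=0 w10=1 w5=1 clk=1 w6=0 w3=0 w1=1
t6.Δ5 w7=1 w0=1 w8=1 w4=0 w10=1 w5=1 clk=1 w6=0 w3=0 w1=0
t7.Δ0 w7=1 w0=1 w8=1 w4=0 w10=1 w5=1 clk=1 w6=0 w3=0 w1=0
t7.Δ1 w7=1 w0=1 w8=1 w4=0 w10=1 w5=1 clk=0 w6=0 w3=0 w1=0
t8.Δ0 w7=1 w0=1 w8=1 w4=0 w10=1 w5=1 clk=0 w6=0 w3=0 w1=0
t8.Δ1 w7=1 w0=1 w8=1 w4=0 w10=1 w5=1 clk=1 w6=0 w3=0 w1=0
t8.Δ2 w7=1 w0=1 w8=1 w4=0 w10=1 w5=1 clk=1 w6=0 w3=1 w1=0
t8.Δ3 w7=1 w0=1 w8=1 w4=0 w10=1 w5=0 clk=1 w6=0 w3=1 w1=0
t8.Δ4 w7=1 w0=1 w8=1 w4=0 w10=0 w5=0 clk=1 w6=0 w3=1 w1=0
t8.Δ5 w7=1 w0=1 w8=1 w4=0 w10=0 w5=0 clk=1 w6=0 w3=1 w1=1
t9.Δ0 w7=1 w0=1 w8=1 w4=0 w10=0 w5=0 clk=1 w6=0 w3=1 w1=1
t9.Δ1 w7=1 w0=1 w8=1 w4=0 w10=0 w5=0 clk=0 w6=0 w3=1 w1=1
t10.Δ0 w7=1 w0=1 w8=1 w4=0 w10=0 w5=0 clk=0 w6=0 w3=1 w1=1
t10.Δ1 w7=1 w0=1 w8=1 w4=0 w10=0 w5=0 clk=1 w6=0 w3=1 w1=1
t10.Δ2 w7=1 w0=1 w8=1 w4=0 w10=0 w5=0 clk=1 w6=0 w3=0 w1=1
t10.Δ3 w7=1 w0=1 w8=1 w4=0 w10=0 w5=1 clk=1 w6=0 w3=0 w1=1
t10.Δ4 w7=1 w0=1 w8=1 w4=0 w10=1 w5=1 clk=1 w6=0 w3=0 w1=1
t10.Δ5 w7=1 w0=1 w8=1 w4=0 w10=1 w5=1 clk=1 w6=0 w3=0 w1=0
t11.Δ0 w7=1 w0=1 w8=1 w4=0 w10=1 w5=1 clk=1 w6=0 w3=0 w1=0
t11.Δ1 w7=1 w0=1 w8=1 w4=0 w10=1 w5=1 clk=0 w6=0 w3=0 w1=0
t12.Δ0 w7=1 w0=1 w8=1 w4=0 w10=1 w5=1 clk=0 w6=0 w3=0 w1=0
t12.Δ1 w7=1 w0=1 w8=1 w4=0 w10=1 w5=1 clk=1 w6=0 w3=0 w1=0
t12.Δ2 w7=1 w0=1 w8=1 w4=0 w10=1 w5=1 clk=1 w6=0 w3=1 w1=0
t12.Δ3 w7=1 w0=1 w8=1 w4=0 w10=1 w5=0 clk=1 w6=0 w3=1 w1=0
t12.Δ4 w7=1 w0=1 w8=1 w4=0 w10=0 w5=0 clk=1 w6=0 w3=1 w1=0
t12.Δ5 w7=1 w0=1 w8=1 w4=0 w10=0 w5=0 clk=1 w6=0 w3=1 w1=1
t13.Δ0 w7=1 w0=1 w8=1 w4=0 w10=0 w5=0 clk=1 w6=0 w3=1 w1=1
t13.Δ1 w7=1 w0=1 w8=1 w4=0 w10=0 w5=0 clk=0 w6=0 w3=1 w1=1
t14.Δ0 w7=1 w0=1 w8=1 w4=0 w10=0 w5=0 clk=0 w6=0 w3=1 w1=1
t14.Δ1 w7=1 w0=1 w8=1 w4=0 w10=0 w5=0 clk=1 w6=0 w3=1 w1=1
t14.Δ2 w7=1 w0=1 w8=1 w4=0 w10=0 w5=0 clk=1 w6=0 w3=0 w1=1
t14.Δ3 w7=1 w0=1 w8=1 w4=0 w10=0 w5=1 clk=1 w6=0 w3=0 w1=1
t14.Δ4 w7=1 w0=1 w8=1 w4=0 w10=1 w5=1 clk=1 w6=0 w3=0 w1=1
t14.Δ5 w7=1 w0=1 w8=1 w4=0 w10=1 w5=1 clk=1 w6=0 w3=0 w1=0
t15.Δ0 w7=1 w0=1 w8=1 w4=0 w10=1 w5=1 clk=1 w6=0 w3=0 w1=0
t15.Δ1 w7=1 w0=1 w8=1 w4=0 w10=1 w5=1 clk=0 w6=0 w3=0 w1=0

0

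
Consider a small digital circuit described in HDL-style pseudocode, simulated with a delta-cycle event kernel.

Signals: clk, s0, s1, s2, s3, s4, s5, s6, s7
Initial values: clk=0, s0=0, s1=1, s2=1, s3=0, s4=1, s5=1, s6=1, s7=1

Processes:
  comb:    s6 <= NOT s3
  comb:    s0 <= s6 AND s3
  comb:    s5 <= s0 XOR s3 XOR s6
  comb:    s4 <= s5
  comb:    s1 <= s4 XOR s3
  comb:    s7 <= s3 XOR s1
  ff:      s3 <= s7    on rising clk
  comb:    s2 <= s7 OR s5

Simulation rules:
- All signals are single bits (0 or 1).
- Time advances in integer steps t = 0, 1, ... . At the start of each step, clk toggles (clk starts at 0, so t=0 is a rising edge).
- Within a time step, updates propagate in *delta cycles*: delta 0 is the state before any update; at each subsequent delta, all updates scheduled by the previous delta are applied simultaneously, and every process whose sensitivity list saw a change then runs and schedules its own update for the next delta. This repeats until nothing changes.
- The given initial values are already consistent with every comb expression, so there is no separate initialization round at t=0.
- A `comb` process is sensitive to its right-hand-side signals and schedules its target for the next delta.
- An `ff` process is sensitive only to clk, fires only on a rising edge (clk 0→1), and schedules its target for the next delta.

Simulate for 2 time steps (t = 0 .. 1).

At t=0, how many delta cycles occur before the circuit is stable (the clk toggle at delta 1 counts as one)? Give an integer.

t0.Δ0 s5=1 s1=1 s3=0 s4=1 s2=1 s7=1 clk=0 s0=0 s6=1
t0.Δ1 s5=1 s1=1 s3=0 s4=1 s2=1 s7=1 clk=1 s0=0 s6=1
t0.Δ2 s5=1 s1=1 s3=1 s4=1 s2=1 s7=1 clk=1 s0=0 s6=1
t0.Δ3 s5=0 s1=0 s3=1 s4=1 s2=1 s7=0 clk=1 s0=1 s6=0
t0.Δ4 s5=0 s1=0 s3=1 s4=0 s2=0 s7=1 clk=1 s0=0 s6=0
t0.Δ5 s5=1 s1=1 s3=1 s4=0 s2=1 s7=1 clk=1 s0=0 s6=0
t0.Δ6 s5=1 s1=1 s3=1 s4=1 s2=1 s7=0 clk=1 s0=0 s6=0
t0.Δ7 s5=1 s1=0 s3=1 s4=1 s2=1 s7=0 clk=1 s0=0 s6=0
t0.Δ8 s5=1 s1=0 s3=1 s4=1 s2=1 s7=1 clk=1 s0=0 s6=0
t1.Δ0 s5=1 s1=0 s3=1 s4=1 s2=1 s7=1 clk=1 s0=0 s6=0
t1.Δ1 s5=1 s1=0 s3=1 s4=1 s2=1 s7=1 clk=0 s0=0 s6=0

8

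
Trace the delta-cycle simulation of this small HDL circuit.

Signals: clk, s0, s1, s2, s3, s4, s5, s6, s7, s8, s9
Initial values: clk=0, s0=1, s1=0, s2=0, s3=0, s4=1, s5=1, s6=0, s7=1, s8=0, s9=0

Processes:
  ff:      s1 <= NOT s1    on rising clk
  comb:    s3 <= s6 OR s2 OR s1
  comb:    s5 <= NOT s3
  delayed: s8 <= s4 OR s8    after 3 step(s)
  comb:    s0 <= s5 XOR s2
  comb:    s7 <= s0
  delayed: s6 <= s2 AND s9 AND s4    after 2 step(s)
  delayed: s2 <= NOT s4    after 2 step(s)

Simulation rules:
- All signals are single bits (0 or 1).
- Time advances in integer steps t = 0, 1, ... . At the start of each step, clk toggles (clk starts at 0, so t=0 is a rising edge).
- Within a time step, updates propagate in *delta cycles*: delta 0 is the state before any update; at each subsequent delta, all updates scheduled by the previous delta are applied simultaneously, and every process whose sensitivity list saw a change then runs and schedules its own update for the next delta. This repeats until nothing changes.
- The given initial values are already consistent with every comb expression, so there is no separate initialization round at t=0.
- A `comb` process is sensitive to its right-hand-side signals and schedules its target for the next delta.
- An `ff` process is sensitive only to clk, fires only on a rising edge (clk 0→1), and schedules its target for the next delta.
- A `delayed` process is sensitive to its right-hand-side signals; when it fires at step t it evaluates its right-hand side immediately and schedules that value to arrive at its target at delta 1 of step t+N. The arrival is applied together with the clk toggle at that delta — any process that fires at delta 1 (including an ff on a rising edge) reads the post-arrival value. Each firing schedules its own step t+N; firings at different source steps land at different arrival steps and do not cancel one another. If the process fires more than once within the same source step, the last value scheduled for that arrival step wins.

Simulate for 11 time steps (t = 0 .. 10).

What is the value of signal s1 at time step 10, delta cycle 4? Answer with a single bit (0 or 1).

t=0 Δ0: s3=0 s4=1 s6=0 s5=1 s7=1 s1=0 s9=0 clk=0 s8=0 s0=1 s2=0
  Δ1: clk:0→1
  Δ2: s1:0→1
  Δ3: s3:0→1
  Δ4: s5:1→0
  Δ5: s0:1→0
  Δ6: s7:1→0
  (6Δ to stable)
t=1 Δ0: s3=1 s4=1 s6=0 s5=0 s7=0 s1=1 s9=0 clk=1 s8=0 s0=0 s2=0
  Δ1: clk:1→0
  (1Δ to stable)
t=2 Δ0: s3=1 s4=1 s6=0 s5=0 s7=0 s1=1 s9=0 clk=0 s8=0 s0=0 s2=0
  Δ1: clk:0→1
  Δ2: s1:1→0
  Δ3: s3:1→0
  Δ4: s5:0→1
  Δ5: s0:0→1
  Δ6: s7:0→1
  (6Δ to stable)
t=3 Δ0: s3=0 s4=1 s6=0 s5=1 s7=1 s1=0 s9=0 clk=1 s8=0 s0=1 s2=0
  Δ1: clk:1→0
  (1Δ to stable)
t=4 Δ0: s3=0 s4=1 s6=0 s5=1 s7=1 s1=0 s9=0 clk=0 s8=0 s0=1 s2=0
  Δ1: clk:0→1
  Δ2: s1:0→1
  Δ3: s3:0→1
  Δ4: s5:1→0
  Δ5: s0:1→0
  Δ6: s7:1→0
  (6Δ to stable)
t=5 Δ0: s3=1 s4=1 s6=0 s5=0 s7=0 s1=1 s9=0 clk=1 s8=0 s0=0 s2=0
  Δ1: clk:1→0
  (1Δ to stable)
t=6 Δ0: s3=1 s4=1 s6=0 s5=0 s7=0 s1=1 s9=0 clk=0 s8=0 s0=0 s2=0
  Δ1: clk:0→1
  Δ2: s1:1→0
  Δ3: s3:1→0
  Δ4: s5:0→1
  Δ5: s0:0→1
  Δ6: s7:0→1
  (6Δ to stable)
t=7 Δ0: s3=0 s4=1 s6=0 s5=1 s7=1 s1=0 s9=0 clk=1 s8=0 s0=1 s2=0
  Δ1: clk:1→0
  (1Δ to stable)
t=8 Δ0: s3=0 s4=1 s6=0 s5=1 s7=1 s1=0 s9=0 clk=0 s8=0 s0=1 s2=0
  Δ1: clk:0→1
  Δ2: s1:0→1
  Δ3: s3:0→1
  Δ4: s5:1→0
  Δ5: s0:1→0
  Δ6: s7:1→0
  (6Δ to stable)
t=9 Δ0: s3=1 s4=1 s6=0 s5=0 s7=0 s1=1 s9=0 clk=1 s8=0 s0=0 s2=0
  Δ1: clk:1→0
  (1Δ to stable)
t=10 Δ0: s3=1 s4=1 s6=0 s5=0 s7=0 s1=1 s9=0 clk=0 s8=0 s0=0 s2=0
  Δ1: clk:0→1
  Δ2: s1:1→0
  Δ3: s3:1→0
  Δ4: s5:0→1
  Δ5: s0:0→1
  Δ6: s7:0→1
  (6Δ to stable)

0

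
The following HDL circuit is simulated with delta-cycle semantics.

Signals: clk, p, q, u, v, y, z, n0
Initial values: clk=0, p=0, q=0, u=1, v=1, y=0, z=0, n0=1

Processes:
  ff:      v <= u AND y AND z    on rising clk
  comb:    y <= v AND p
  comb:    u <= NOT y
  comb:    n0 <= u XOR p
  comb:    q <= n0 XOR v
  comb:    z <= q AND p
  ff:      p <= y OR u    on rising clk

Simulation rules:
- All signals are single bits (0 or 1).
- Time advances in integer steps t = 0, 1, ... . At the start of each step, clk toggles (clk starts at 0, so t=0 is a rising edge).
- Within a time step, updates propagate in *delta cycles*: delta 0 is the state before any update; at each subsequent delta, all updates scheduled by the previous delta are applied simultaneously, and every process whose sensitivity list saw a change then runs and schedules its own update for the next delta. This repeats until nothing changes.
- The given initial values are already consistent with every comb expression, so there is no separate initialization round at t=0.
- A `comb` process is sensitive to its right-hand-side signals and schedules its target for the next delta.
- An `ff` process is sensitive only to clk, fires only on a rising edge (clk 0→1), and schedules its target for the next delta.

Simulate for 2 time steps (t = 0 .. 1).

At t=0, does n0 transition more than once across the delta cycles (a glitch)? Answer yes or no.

t0.Δ0 q=0 y=0 clk=0 p=0 z=0 n0=1 u=1 v=1
t0.Δ1 q=0 y=0 clk=1 p=0 z=0 n0=1 u=1 v=1
t0.Δ2 q=0 y=0 clk=1 p=1 z=0 n0=1 u=1 v=0
t0.Δ3 q=1 y=0 clk=1 p=1 z=0 n0=0 u=1 v=0
t0.Δ4 q=0 y=0 clk=1 p=1 z=1 n0=0 u=1 v=0
t0.Δ5 q=0 y=0 clk=1 p=1 z=0 n0=0 u=1 v=0
t1.Δ0 q=0 y=0 clk=1 p=1 z=0 n0=0 u=1 v=0
t1.Δ1 q=0 y=0 clk=0 p=1 z=0 n0=0 u=1 v=0

no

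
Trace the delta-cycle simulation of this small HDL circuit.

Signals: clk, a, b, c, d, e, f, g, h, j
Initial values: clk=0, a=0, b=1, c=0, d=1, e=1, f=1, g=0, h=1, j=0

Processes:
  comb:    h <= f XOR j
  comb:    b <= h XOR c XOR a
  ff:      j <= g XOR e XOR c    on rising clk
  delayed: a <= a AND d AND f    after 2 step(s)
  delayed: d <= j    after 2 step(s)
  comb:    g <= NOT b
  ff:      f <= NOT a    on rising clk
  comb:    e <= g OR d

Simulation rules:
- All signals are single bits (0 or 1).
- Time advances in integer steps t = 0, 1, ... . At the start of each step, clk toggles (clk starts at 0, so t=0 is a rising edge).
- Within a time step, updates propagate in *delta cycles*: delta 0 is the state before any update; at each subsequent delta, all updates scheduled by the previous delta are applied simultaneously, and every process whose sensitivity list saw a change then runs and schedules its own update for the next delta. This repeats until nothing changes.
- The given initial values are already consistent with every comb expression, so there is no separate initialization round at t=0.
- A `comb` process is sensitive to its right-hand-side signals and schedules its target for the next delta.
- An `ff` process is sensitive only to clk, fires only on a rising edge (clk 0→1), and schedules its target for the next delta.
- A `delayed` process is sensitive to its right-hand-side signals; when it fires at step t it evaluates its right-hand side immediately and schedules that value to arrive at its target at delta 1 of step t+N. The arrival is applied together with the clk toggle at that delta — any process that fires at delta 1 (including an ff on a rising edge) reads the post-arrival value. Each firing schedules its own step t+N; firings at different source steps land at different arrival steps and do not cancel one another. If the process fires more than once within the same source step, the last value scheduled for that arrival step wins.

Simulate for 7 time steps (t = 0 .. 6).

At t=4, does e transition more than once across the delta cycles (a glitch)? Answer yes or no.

t0.Δ0 f=1 clk=0 a=0 b=1 d=1 e=1 j=0 h=1 c=0 g=0
t0.Δ1 f=1 clk=1 a=0 b=1 d=1 e=1 j=0 h=1 c=0 g=0
t0.Δ2 f=1 clk=1 a=0 b=1 d=1 e=1 j=1 h=1 c=0 g=0
t0.Δ3 f=1 clk=1 a=0 b=1 d=1 e=1 j=1 h=0 c=0 g=0
t0.Δ4 f=1 clk=1 a=0 b=0 d=1 e=1 j=1 h=0 c=0 g=0
t0.Δ5 f=1 clk=1 a=0 b=0 d=1 e=1 j=1 h=0 c=0 g=1
t1.Δ0 f=1 clk=1 a=0 b=0 d=1 e=1 j=1 h=0 c=0 g=1
t1.Δ1 f=1 clk=0 a=0 b=0 d=1 e=1 j=1 h=0 c=0 g=1
t2.Δ0 f=1 clk=0 a=0 b=0 d=1 e=1 j=1 h=0 c=0 g=1
t2.Δ1 f=1 clk=1 a=0 b=0 d=1 e=1 j=1 h=0 c=0 g=1
t2.Δ2 f=1 clk=1 a=0 b=0 d=1 e=1 j=0 h=0 c=0 g=1
t2.Δ3 f=1 clk=1 a=0 b=0 d=1 e=1 j=0 h=1 c=0 g=1
t2.Δ4 f=1 clk=1 a=0 b=1 d=1 e=1 j=0 h=1 c=0 g=1
t2.Δ5 f=1 clk=1 a=0 b=1 d=1 e=1 j=0 h=1 c=0 g=0
t3.Δ0 f=1 clk=1 a=0 b=1 d=1 e=1 j=0 h=1 c=0 g=0
t3.Δ1 f=1 clk=0 a=0 b=1 d=1 e=1 j=0 h=1 c=0 g=0
t4.Δ0 f=1 clk=0 a=0 b=1 d=1 e=1 j=0 h=1 c=0 g=0
t4.Δ1 f=1 clk=1 a=0 b=1 d=0 e=1 j=0 h=1 c=0 g=0
t4.Δ2 f=1 clk=1 a=0 b=1 d=0 e=0 j=1 h=1 c=0 g=0
t4.Δ3 f=1 clk=1 a=0 b=1 d=0 e=0 j=1 h=0 c=0 g=0
t4.Δ4 f=1 clk=1 a=0 b=0 d=0 e=0 j=1 h=0 c=0 g=0
t4.Δ5 f=1 clk=1 a=0 b=0 d=0 e=0 j=1 h=0 c=0 g=1
t4.Δ6 f=1 clk=1 a=0 b=0 d=0 e=1 j=1 h=0 c=0 g=1
t5.Δ0 f=1 clk=1 a=0 b=0 d=0 e=1 j=1 h=0 c=0 g=1
t5.Δ1 f=1 clk=0 a=0 b=0 d=0 e=1 j=1 h=0 c=0 g=1
t6.Δ0 f=1 clk=0 a=0 b=0 d=0 e=1 j=1 h=0 c=0 g=1
t6.Δ1 f=1 clk=1 a=0 b=0 d=1 e=1 j=1 h=0 c=0 g=1
t6.Δ2 f=1 clk=1 a=0 b=0 d=1 e=1 j=0 h=0 c=0 g=1
t6.Δ3 f=1 clk=1 a=0 b=0 d=1 e=1 j=0 h=1 c=0 g=1
t6.Δ4 f=1 clk=1 a=0 b=1 d=1 e=1 j=0 h=1 c=0 g=1
t6.Δ5 f=1 clk=1 a=0 b=1 d=1 e=1 j=0 h=1 c=0 g=0

yes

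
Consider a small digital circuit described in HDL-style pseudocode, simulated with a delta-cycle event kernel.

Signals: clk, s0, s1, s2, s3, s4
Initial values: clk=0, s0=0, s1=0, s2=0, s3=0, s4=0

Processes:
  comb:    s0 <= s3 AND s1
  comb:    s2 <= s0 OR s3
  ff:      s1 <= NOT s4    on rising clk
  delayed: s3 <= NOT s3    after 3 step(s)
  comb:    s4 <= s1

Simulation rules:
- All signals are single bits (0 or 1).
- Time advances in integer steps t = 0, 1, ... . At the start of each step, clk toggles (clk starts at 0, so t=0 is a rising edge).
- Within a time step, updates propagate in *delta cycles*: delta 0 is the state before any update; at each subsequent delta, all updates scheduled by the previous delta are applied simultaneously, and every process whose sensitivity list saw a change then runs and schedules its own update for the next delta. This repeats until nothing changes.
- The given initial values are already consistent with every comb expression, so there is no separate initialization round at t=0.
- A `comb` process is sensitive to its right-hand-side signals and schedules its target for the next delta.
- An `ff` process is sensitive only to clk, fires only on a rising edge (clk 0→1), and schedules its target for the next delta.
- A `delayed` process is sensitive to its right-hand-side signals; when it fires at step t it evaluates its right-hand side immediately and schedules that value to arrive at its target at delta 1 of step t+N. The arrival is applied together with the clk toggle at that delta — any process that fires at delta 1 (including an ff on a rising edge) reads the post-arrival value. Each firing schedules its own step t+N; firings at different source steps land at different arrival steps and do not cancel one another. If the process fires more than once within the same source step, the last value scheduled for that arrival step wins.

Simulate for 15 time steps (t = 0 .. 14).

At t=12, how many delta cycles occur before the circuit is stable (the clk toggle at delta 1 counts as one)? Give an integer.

[bits: s2,clk,s3,s0,s1,s4]
t=0: Δ0=000000 Δ1=010000 Δ2=010010 Δ3=010011 | 3Δ
t=1: Δ0=010011 Δ1=000011 | 1Δ
t=2: Δ0=000011 Δ1=010011 Δ2=010001 Δ3=010000 | 3Δ
t=3: Δ0=010000 Δ1=000000 | 1Δ
t=4: Δ0=000000 Δ1=010000 Δ2=010010 Δ3=010011 | 3Δ
t=5: Δ0=010011 Δ1=000011 | 1Δ
t=6: Δ0=000011 Δ1=010011 Δ2=010001 Δ3=010000 | 3Δ
t=7: Δ0=010000 Δ1=000000 | 1Δ
t=8: Δ0=000000 Δ1=010000 Δ2=010010 Δ3=010011 | 3Δ
t=9: Δ0=010011 Δ1=000011 | 1Δ
t=10: Δ0=000011 Δ1=010011 Δ2=010001 Δ3=010000 | 3Δ
t=11: Δ0=010000 Δ1=000000 | 1Δ
t=12: Δ0=000000 Δ1=010000 Δ2=010010 Δ3=010011 | 3Δ
t=13: Δ0=010011 Δ1=000011 | 1Δ
t=14: Δ0=000011 Δ1=010011 Δ2=010001 Δ3=010000 | 3Δ

3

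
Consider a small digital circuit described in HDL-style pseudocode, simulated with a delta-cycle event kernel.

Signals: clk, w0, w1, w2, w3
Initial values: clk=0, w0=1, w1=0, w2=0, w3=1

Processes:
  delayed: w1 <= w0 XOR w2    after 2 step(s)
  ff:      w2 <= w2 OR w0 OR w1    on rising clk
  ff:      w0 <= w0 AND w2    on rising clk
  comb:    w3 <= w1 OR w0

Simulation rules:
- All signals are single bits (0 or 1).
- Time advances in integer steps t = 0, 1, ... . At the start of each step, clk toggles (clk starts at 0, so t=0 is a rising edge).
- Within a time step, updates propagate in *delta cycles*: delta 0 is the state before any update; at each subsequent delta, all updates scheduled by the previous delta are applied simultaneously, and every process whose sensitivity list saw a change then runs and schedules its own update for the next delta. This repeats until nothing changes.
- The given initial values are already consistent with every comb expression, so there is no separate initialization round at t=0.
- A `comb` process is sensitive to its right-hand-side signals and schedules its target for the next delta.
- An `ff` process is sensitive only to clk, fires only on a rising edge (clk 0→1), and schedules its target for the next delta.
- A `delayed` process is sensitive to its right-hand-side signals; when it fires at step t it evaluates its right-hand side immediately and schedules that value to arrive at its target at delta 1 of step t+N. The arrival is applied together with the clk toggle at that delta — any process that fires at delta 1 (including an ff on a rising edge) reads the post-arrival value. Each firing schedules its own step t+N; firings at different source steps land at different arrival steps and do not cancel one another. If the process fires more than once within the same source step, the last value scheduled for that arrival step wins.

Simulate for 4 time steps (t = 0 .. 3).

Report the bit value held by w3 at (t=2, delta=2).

[bits: w2,w0,w1,w3,clk]
t=0: Δ0=01010 Δ1=01011 Δ2=10011 Δ3=10001 | 3Δ
t=1: Δ0=10001 Δ1=10000 | 1Δ
t=2: Δ0=10000 Δ1=10101 Δ2=10111 | 2Δ
t=3: Δ0=10111 Δ1=10110 | 1Δ

1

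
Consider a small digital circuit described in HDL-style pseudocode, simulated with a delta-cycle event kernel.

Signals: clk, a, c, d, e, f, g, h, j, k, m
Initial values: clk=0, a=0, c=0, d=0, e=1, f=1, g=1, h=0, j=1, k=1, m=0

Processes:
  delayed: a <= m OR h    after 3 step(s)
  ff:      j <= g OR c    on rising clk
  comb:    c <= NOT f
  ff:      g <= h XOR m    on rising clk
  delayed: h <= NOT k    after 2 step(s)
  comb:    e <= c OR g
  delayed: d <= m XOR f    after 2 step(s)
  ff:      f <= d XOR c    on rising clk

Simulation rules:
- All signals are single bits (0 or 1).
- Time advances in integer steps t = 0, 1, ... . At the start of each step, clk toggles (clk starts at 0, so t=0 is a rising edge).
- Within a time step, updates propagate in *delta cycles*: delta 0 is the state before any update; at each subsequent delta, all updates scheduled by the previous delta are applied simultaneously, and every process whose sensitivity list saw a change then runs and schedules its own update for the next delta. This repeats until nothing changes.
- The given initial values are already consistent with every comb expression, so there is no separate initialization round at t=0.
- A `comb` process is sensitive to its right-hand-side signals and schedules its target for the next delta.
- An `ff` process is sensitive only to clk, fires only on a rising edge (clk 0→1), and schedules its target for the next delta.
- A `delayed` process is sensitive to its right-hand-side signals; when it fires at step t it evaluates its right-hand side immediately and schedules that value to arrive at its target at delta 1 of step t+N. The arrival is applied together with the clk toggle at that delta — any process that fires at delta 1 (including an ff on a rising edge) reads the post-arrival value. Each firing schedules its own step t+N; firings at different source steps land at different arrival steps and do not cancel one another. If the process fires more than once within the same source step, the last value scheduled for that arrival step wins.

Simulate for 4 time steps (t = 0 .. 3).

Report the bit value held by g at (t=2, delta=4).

t=0 Δ0: d=0 g=1 j=1 e=1 h=0 a=0 c=0 m=0 f=1 k=1 clk=0
  Δ1: clk:0→1
  Δ2: g:1→0, f:1→0
  Δ3: e:1→0, c:0→1
  Δ4: e:0→1
  (4Δ to stable)
t=1 Δ0: d=0 g=0 j=1 e=1 h=0 a=0 c=1 m=0 f=0 k=1 clk=1
  Δ1: clk:1→0
  (1Δ to stable)
t=2 Δ0: d=0 g=0 j=1 e=1 h=0 a=0 c=1 m=0 f=0 k=1 clk=0
  Δ1: clk:0→1
  Δ2: f:0→1
  Δ3: c:1→0
  Δ4: e:1→0
  (4Δ to stable)
t=3 Δ0: d=0 g=0 j=1 e=0 h=0 a=0 c=0 m=0 f=1 k=1 clk=1
  Δ1: clk:1→0
  (1Δ to stable)

0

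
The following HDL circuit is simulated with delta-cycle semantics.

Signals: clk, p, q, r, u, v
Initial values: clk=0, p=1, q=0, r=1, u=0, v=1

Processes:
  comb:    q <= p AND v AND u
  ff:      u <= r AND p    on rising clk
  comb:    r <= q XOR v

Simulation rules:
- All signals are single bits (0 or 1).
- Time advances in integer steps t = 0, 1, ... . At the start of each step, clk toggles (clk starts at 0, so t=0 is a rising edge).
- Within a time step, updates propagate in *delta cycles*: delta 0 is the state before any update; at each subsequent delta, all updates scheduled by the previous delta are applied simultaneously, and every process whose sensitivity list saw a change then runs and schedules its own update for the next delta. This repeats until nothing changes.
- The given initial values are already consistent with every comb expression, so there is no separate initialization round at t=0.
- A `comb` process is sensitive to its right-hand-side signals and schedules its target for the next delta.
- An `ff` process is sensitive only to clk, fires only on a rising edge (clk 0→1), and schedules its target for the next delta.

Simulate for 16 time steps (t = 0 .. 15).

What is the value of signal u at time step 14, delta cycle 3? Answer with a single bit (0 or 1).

0

t0.Δ0 r=1 q=0 clk=0 p=1 v=1 u=0
t0.Δ1 r=1 q=0 clk=1 p=1 v=1 u=0
t0.Δ2 r=1 q=0 clk=1 p=1 v=1 u=1
t0.Δ3 r=1 q=1 clk=1 p=1 v=1 u=1
t0.Δ4 r=0 q=1 clk=1 p=1 v=1 u=1
t1.Δ0 r=0 q=1 clk=1 p=1 v=1 u=1
t1.Δ1 r=0 q=1 clk=0 p=1 v=1 u=1
t2.Δ0 r=0 q=1 clk=0 p=1 v=1 u=1
t2.Δ1 r=0 q=1 clk=1 p=1 v=1 u=1
t2.Δ2 r=0 q=1 clk=1 p=1 v=1 u=0
t2.Δ3 r=0 q=0 clk=1 p=1 v=1 u=0
t2.Δ4 r=1 q=0 clk=1 p=1 v=1 u=0
t3.Δ0 r=1 q=0 clk=1 p=1 v=1 u=0
t3.Δ1 r=1 q=0 clk=0 p=1 v=1 u=0
t4.Δ0 r=1 q=0 clk=0 p=1 v=1 u=0
t4.Δ1 r=1 q=0 clk=1 p=1 v=1 u=0
t4.Δ2 r=1 q=0 clk=1 p=1 v=1 u=1
t4.Δ3 r=1 q=1 clk=1 p=1 v=1 u=1
t4.Δ4 r=0 q=1 clk=1 p=1 v=1 u=1
t5.Δ0 r=0 q=1 clk=1 p=1 v=1 u=1
t5.Δ1 r=0 q=1 clk=0 p=1 v=1 u=1
t6.Δ0 r=0 q=1 clk=0 p=1 v=1 u=1
t6.Δ1 r=0 q=1 clk=1 p=1 v=1 u=1
t6.Δ2 r=0 q=1 clk=1 p=1 v=1 u=0
t6.Δ3 r=0 q=0 clk=1 p=1 v=1 u=0
t6.Δ4 r=1 q=0 clk=1 p=1 v=1 u=0
t7.Δ0 r=1 q=0 clk=1 p=1 v=1 u=0
t7.Δ1 r=1 q=0 clk=0 p=1 v=1 u=0
t8.Δ0 r=1 q=0 clk=0 p=1 v=1 u=0
t8.Δ1 r=1 q=0 clk=1 p=1 v=1 u=0
t8.Δ2 r=1 q=0 clk=1 p=1 v=1 u=1
t8.Δ3 r=1 q=1 clk=1 p=1 v=1 u=1
t8.Δ4 r=0 q=1 clk=1 p=1 v=1 u=1
t9.Δ0 r=0 q=1 clk=1 p=1 v=1 u=1
t9.Δ1 r=0 q=1 clk=0 p=1 v=1 u=1
t10.Δ0 r=0 q=1 clk=0 p=1 v=1 u=1
t10.Δ1 r=0 q=1 clk=1 p=1 v=1 u=1
t10.Δ2 r=0 q=1 clk=1 p=1 v=1 u=0
t10.Δ3 r=0 q=0 clk=1 p=1 v=1 u=0
t10.Δ4 r=1 q=0 clk=1 p=1 v=1 u=0
t11.Δ0 r=1 q=0 clk=1 p=1 v=1 u=0
t11.Δ1 r=1 q=0 clk=0 p=1 v=1 u=0
t12.Δ0 r=1 q=0 clk=0 p=1 v=1 u=0
t12.Δ1 r=1 q=0 clk=1 p=1 v=1 u=0
t12.Δ2 r=1 q=0 clk=1 p=1 v=1 u=1
t12.Δ3 r=1 q=1 clk=1 p=1 v=1 u=1
t12.Δ4 r=0 q=1 clk=1 p=1 v=1 u=1
t13.Δ0 r=0 q=1 clk=1 p=1 v=1 u=1
t13.Δ1 r=0 q=1 clk=0 p=1 v=1 u=1
t14.Δ0 r=0 q=1 clk=0 p=1 v=1 u=1
t14.Δ1 r=0 q=1 clk=1 p=1 v=1 u=1
t14.Δ2 r=0 q=1 clk=1 p=1 v=1 u=0
t14.Δ3 r=0 q=0 clk=1 p=1 v=1 u=0
t14.Δ4 r=1 q=0 clk=1 p=1 v=1 u=0
t15.Δ0 r=1 q=0 clk=1 p=1 v=1 u=0
t15.Δ1 r=1 q=0 clk=0 p=1 v=1 u=0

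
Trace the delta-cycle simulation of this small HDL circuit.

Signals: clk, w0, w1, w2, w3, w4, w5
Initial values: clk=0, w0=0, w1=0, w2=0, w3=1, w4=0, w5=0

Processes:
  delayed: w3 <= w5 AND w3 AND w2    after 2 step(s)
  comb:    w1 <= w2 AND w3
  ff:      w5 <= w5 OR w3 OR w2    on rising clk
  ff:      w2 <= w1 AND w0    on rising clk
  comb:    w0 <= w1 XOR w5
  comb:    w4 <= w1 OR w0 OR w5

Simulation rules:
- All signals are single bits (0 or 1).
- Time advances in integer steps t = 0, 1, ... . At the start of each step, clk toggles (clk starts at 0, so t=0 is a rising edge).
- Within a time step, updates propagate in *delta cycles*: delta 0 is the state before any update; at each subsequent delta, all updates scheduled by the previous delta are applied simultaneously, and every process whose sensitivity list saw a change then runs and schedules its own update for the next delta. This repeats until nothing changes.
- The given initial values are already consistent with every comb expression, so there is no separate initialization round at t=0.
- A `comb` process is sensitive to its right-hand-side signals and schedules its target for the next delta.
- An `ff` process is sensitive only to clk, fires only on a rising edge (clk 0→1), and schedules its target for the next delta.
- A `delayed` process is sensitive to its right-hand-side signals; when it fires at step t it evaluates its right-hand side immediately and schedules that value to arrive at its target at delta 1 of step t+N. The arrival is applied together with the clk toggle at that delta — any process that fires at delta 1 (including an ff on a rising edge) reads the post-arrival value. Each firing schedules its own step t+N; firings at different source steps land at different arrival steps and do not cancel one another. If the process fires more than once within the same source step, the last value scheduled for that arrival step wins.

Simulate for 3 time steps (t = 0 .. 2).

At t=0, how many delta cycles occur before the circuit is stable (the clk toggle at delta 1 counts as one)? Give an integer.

3

t0.Δ0 w4=0 w2=0 w1=0 w3=1 w0=0 w5=0 clk=0
t0.Δ1 w4=0 w2=0 w1=0 w3=1 w0=0 w5=0 clk=1
t0.Δ2 w4=0 w2=0 w1=0 w3=1 w0=0 w5=1 clk=1
t0.Δ3 w4=1 w2=0 w1=0 w3=1 w0=1 w5=1 clk=1
t1.Δ0 w4=1 w2=0 w1=0 w3=1 w0=1 w5=1 clk=1
t1.Δ1 w4=1 w2=0 w1=0 w3=1 w0=1 w5=1 clk=0
t2.Δ0 w4=1 w2=0 w1=0 w3=1 w0=1 w5=1 clk=0
t2.Δ1 w4=1 w2=0 w1=0 w3=0 w0=1 w5=1 clk=1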